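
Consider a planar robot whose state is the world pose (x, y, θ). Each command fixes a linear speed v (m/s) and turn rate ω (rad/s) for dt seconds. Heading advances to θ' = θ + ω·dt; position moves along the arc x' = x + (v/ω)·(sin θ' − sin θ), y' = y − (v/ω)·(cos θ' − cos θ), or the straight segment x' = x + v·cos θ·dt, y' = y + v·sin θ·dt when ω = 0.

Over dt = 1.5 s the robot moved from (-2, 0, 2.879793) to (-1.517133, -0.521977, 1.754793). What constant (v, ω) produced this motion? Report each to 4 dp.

v = -0.5000, ω = -0.7500

Δθ = 1.754793 − 2.879793 = -1.125000
ω = Δθ/dt = -1.125000/1.5 = -0.7500
R = −Δy/(cos θ' − cos θ) = 0.6667
v = R·ω = 0.6667·-0.7500 = -0.5000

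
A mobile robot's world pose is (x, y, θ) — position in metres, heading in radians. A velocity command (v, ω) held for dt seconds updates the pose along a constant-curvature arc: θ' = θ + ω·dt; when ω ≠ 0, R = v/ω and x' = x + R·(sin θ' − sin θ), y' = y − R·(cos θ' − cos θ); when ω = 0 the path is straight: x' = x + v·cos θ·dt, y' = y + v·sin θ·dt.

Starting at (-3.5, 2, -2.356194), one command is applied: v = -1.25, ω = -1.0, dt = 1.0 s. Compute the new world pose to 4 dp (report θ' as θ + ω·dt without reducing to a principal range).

(-2.3499, 2.3374, -3.3562)

θ' = -2.3562 + -1.0·1.0 = -3.3562
R = v/ω = -1.25/-1.0 = 1.2500
x' = -3.5 + 1.2500·(sin -3.3562 − sin -2.3562) = -2.3499
y' = 2 − 1.2500·(cos -3.3562 − cos -2.3562) = 2.3374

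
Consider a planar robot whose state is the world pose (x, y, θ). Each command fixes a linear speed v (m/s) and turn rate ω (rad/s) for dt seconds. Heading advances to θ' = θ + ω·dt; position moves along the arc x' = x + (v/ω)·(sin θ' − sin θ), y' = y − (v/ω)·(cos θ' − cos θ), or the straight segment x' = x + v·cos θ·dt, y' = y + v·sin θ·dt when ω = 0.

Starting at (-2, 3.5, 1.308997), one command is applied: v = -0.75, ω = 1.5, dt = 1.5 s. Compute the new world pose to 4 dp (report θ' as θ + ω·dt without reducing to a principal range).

(-1.3143, 2.9135, 3.5590)

θ' = 1.3090 + 1.5·1.5 = 3.5590
R = v/ω = -0.75/1.5 = -0.5000
x' = -2 + -0.5000·(sin 3.5590 − sin 1.3090) = -1.3143
y' = 3.5 − -0.5000·(cos 3.5590 − cos 1.3090) = 2.9135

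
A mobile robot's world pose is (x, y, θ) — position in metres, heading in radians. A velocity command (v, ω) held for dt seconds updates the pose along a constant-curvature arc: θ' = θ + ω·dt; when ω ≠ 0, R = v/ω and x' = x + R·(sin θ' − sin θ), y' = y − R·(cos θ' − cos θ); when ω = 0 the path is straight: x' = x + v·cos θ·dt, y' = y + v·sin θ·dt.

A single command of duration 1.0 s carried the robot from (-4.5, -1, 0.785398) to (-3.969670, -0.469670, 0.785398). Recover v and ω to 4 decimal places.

v = 0.7500, ω = 0.0000

Δθ = 0.785398 − 0.785398 = 0.000000
ω = Δθ/dt = 0.000000/1.0 = 0.0000
ω = 0 → v = (Δx·cos θ + Δy·sin θ)/dt = 0.7500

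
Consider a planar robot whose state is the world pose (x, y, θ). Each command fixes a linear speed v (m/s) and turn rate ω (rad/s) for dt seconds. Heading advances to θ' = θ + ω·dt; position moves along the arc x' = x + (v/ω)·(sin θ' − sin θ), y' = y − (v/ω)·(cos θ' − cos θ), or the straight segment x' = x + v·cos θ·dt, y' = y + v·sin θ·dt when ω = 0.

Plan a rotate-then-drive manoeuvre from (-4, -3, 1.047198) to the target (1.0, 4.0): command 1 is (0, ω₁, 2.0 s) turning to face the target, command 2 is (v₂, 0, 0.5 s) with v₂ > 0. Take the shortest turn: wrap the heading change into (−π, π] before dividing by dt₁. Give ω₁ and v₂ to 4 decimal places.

heading to target = atan2(4−-3, 1−-4) = 0.9505
Δθ = wrap(0.9505 − 1.0472) = -0.0967; ω₁ = Δθ/dt₁ = -0.0483
distance = √((1−-4)² + (4−-3)²) = 8.6023; v₂ = distance/dt₂ = 17.2047

ω₁ = -0.0483, v₂ = 17.2047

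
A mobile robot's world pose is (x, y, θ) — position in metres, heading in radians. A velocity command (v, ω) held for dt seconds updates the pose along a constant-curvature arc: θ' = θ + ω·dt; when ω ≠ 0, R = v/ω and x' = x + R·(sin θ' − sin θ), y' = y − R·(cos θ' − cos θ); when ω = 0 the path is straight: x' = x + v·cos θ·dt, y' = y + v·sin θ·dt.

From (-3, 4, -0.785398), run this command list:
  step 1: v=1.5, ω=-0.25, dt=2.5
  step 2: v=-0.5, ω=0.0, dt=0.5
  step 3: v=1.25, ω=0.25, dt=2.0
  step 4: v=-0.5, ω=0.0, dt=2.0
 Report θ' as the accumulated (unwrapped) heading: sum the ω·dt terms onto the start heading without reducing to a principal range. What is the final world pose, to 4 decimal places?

(-0.9859, -0.5164, -0.9104)

step 1: θ'=-1.4104 (R=-6.0000) → pose (-1.3197, 0.7156, -1.4104)
step 2: θ'=-1.4104 (straight) → pose (-1.3596, 0.9624, -1.4104)
step 3: θ'=-0.9104 (R=5.0000) → pose (-0.3725, -1.3062, -0.9104)
step 4: θ'=-0.9104 (straight) → pose (-0.9859, -0.5164, -0.9104)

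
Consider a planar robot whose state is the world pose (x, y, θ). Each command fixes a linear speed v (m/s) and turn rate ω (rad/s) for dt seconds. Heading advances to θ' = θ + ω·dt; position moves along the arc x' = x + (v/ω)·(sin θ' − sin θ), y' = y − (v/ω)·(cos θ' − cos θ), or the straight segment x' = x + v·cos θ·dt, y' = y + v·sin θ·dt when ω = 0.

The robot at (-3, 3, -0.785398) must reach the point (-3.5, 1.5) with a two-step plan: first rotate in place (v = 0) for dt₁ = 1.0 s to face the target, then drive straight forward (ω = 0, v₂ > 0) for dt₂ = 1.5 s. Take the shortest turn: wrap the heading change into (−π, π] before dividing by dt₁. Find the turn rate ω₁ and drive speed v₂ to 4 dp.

ω₁ = -1.1071, v₂ = 1.0541

heading to target = atan2(1.5−3, -3.5−-3) = -1.8925
Δθ = wrap(-1.8925 − -0.7854) = -1.1071; ω₁ = Δθ/dt₁ = -1.1071
distance = √((-3.5−-3)² + (1.5−3)²) = 1.5811; v₂ = distance/dt₂ = 1.0541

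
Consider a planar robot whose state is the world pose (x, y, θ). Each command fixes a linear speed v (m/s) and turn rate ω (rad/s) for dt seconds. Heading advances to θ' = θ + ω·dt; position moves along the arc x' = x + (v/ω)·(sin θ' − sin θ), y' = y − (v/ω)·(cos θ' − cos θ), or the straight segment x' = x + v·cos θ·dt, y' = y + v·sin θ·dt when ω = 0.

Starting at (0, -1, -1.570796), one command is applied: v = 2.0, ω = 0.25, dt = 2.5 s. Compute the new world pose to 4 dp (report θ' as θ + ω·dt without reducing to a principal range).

(1.5123, -5.6808, -0.9458)

θ' = -1.5708 + 0.25·2.5 = -0.9458
R = v/ω = 2.0/0.25 = 8.0000
x' = 0 + 8.0000·(sin -0.9458 − sin -1.5708) = 1.5123
y' = -1 − 8.0000·(cos -0.9458 − cos -1.5708) = -5.6808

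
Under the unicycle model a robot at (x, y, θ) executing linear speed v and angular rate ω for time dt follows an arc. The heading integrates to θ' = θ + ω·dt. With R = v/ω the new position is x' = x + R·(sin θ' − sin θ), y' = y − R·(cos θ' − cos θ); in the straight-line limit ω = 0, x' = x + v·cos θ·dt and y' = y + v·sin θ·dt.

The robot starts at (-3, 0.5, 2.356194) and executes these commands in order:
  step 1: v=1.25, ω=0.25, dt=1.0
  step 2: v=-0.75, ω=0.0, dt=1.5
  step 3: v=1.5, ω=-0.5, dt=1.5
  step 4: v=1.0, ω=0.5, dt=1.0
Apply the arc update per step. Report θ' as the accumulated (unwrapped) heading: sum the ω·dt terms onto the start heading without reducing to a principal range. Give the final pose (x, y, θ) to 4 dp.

(-4.8700, 3.2776, 2.3562)

step 1: θ'=2.6062 (R=5.0000) → pose (-3.9846, 1.2648, 2.6062)
step 2: θ'=2.6062 (straight) → pose (-3.0170, 0.6908, 2.6062)
step 3: θ'=1.8562 (R=-3.0000) → pose (-4.3651, 2.4264, 1.8562)
step 4: θ'=2.3562 (R=2.0000) → pose (-4.8700, 3.2776, 2.3562)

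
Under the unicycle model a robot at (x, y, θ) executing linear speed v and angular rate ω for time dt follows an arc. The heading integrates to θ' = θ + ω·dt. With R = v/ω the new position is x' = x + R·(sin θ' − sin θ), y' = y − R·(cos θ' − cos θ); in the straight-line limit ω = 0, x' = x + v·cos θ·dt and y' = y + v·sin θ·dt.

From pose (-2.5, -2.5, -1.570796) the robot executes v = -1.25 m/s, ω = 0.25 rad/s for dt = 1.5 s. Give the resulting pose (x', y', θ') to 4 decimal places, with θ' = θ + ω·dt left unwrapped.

(-2.8475, -0.6686, -1.1958)

θ' = -1.5708 + 0.25·1.5 = -1.1958
R = v/ω = -1.25/0.25 = -5.0000
x' = -2.5 + -5.0000·(sin -1.1958 − sin -1.5708) = -2.8475
y' = -2.5 − -5.0000·(cos -1.1958 − cos -1.5708) = -0.6686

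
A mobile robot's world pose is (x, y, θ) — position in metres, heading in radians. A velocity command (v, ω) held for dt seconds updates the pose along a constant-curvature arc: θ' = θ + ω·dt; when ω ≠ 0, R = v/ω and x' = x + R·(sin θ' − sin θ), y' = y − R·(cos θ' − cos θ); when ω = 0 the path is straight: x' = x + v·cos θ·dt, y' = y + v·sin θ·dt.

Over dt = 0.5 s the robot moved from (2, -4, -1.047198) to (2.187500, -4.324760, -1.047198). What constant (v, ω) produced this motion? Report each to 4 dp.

Δθ = -1.047198 − -1.047198 = 0.000000
ω = Δθ/dt = 0.000000/0.5 = 0.0000
ω = 0 → v = (Δx·cos θ + Δy·sin θ)/dt = 0.7500

v = 0.7500, ω = 0.0000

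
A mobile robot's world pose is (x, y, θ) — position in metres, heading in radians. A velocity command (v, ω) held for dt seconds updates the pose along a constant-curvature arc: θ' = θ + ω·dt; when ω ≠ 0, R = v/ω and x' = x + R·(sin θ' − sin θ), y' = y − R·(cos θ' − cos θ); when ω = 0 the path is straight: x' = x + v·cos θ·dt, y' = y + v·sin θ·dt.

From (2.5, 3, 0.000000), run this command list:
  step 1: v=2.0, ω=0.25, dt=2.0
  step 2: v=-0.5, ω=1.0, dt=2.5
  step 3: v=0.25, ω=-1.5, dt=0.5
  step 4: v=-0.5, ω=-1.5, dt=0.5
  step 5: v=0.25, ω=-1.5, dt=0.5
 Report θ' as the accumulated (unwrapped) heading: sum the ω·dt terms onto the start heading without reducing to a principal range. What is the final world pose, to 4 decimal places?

(6.5242, 2.9830, 0.7500)

step 1: θ'=0.5000 (R=8.0000) → pose (6.3354, 3.9793, 0.5000)
step 2: θ'=3.0000 (R=-0.5000) → pose (6.5046, 3.0456, 3.0000)
step 3: θ'=2.2500 (R=-0.1667) → pose (6.3984, 3.1059, 2.2500)
step 4: θ'=1.5000 (R=0.3333) → pose (6.4715, 2.8729, 1.5000)
step 5: θ'=0.7500 (R=-0.1667) → pose (6.5242, 2.9830, 0.7500)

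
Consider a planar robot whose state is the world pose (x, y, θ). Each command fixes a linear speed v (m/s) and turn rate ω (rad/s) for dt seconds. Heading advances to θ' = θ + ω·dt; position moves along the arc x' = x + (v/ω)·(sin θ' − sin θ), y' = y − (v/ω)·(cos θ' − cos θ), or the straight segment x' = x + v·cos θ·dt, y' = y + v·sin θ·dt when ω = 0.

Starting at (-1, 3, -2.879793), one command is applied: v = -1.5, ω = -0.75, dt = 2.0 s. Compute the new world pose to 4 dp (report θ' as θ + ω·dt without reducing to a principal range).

θ' = -2.8798 + -0.75·2.0 = -4.3798
R = v/ω = -1.5/-0.75 = 2.0000
x' = -1 + 2.0000·(sin -4.3798 − sin -2.8798) = 1.4080
y' = 3 − 2.0000·(cos -4.3798 − cos -2.8798) = 1.7211

(1.4080, 1.7211, -4.3798)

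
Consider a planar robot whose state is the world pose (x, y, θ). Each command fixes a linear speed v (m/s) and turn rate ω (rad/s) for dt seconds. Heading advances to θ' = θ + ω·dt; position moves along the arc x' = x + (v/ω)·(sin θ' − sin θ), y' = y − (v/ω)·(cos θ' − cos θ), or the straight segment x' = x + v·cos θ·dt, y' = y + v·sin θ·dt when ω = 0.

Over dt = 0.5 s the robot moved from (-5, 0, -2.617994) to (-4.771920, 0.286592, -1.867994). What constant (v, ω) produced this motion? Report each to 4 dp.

Δθ = -1.867994 − -2.617994 = 0.750000
ω = Δθ/dt = 0.750000/0.5 = 1.5000
R = −Δy/(cos θ' − cos θ) = -0.5000
v = R·ω = -0.5000·1.5000 = -0.7500

v = -0.7500, ω = 1.5000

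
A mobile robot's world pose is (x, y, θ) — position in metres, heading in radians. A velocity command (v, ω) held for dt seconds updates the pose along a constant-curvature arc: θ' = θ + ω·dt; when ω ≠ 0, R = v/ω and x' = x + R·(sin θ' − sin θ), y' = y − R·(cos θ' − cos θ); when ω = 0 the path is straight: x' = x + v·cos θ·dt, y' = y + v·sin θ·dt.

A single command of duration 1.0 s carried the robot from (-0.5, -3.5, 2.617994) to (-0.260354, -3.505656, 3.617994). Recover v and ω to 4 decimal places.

v = -0.2500, ω = 1.0000

Δθ = 3.617994 − 2.617994 = 1.000000
ω = Δθ/dt = 1.000000/1.0 = 1.0000
R = Δx/(sin θ' − sin θ) = -0.2500
v = R·ω = -0.2500·1.0000 = -0.2500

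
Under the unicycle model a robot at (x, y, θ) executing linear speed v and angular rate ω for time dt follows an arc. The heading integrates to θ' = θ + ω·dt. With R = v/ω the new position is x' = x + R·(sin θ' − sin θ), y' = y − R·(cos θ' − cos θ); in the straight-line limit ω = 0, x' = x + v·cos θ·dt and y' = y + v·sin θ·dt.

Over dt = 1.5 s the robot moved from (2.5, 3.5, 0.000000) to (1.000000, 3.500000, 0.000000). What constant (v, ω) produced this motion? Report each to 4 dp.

Δθ = 0.000000 − 0.000000 = 0.000000
ω = Δθ/dt = 0.000000/1.5 = 0.0000
ω = 0 → v = (Δx·cos θ + Δy·sin θ)/dt = -1.0000

v = -1.0000, ω = 0.0000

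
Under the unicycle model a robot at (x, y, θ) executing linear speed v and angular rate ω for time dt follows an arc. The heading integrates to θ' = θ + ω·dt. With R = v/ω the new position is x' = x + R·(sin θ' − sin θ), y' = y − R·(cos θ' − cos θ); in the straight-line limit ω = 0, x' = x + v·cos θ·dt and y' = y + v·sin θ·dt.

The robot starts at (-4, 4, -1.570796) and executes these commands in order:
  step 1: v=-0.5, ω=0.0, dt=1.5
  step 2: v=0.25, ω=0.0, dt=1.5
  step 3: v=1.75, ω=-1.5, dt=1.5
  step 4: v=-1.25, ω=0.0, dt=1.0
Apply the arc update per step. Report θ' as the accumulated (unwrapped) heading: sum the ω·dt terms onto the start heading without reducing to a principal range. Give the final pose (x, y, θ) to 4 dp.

(-4.9269, 2.6820, -3.8208)

step 1: θ'=-1.5708 (straight) → pose (-4.0000, 4.7500, -1.5708)
step 2: θ'=-1.5708 (straight) → pose (-4.0000, 4.3750, -1.5708)
step 3: θ'=-3.8208 (R=-1.1667) → pose (-5.8995, 3.4672, -3.8208)
step 4: θ'=-3.8208 (straight) → pose (-4.9269, 2.6820, -3.8208)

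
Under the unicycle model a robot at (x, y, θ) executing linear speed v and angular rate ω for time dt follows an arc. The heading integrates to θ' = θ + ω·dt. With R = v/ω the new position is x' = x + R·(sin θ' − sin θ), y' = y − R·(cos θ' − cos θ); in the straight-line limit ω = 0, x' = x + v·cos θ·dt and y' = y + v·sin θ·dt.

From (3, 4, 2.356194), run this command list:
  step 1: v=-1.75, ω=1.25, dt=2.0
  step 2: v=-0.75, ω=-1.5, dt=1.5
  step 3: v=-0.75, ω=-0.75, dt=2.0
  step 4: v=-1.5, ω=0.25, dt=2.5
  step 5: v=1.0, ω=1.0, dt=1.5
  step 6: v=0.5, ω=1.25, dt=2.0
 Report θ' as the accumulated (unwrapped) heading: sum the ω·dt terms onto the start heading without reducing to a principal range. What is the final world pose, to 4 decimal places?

step 1: θ'=4.8562 (R=-1.4000) → pose (5.3755, 5.1906, 4.8562)
step 2: θ'=2.6062 (R=0.5000) → pose (6.1254, 5.6923, 2.6062)
step 3: θ'=1.1062 (R=1.0000) → pose (6.5092, 4.3841, 1.1062)
step 4: θ'=1.7312 (R=-6.0000) → pose (5.9503, 0.7375, 1.7312)
step 5: θ'=3.2312 (R=1.0000) → pose (4.8736, 1.5737, 3.2312)
step 6: θ'=5.7312 (R=0.4000) → pose (4.6997, 0.8348, 5.7312)

(4.6997, 0.8348, 5.7312)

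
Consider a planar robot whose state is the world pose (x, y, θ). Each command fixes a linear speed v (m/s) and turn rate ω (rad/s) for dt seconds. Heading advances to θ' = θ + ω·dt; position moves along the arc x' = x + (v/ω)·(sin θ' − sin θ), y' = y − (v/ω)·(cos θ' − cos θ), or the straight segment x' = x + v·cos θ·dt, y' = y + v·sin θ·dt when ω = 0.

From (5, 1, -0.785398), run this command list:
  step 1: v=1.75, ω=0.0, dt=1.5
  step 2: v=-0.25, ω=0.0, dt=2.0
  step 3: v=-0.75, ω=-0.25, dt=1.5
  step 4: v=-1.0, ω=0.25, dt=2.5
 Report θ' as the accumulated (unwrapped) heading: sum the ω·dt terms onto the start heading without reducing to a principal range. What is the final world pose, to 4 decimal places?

(4.2459, 2.2662, -0.5354)

step 1: θ'=-0.7854 (straight) → pose (6.8562, -0.8562, -0.7854)
step 2: θ'=-0.7854 (straight) → pose (6.5026, -0.5026, -0.7854)
step 3: θ'=-1.1604 (R=3.0000) → pose (5.8730, 0.4218, -1.1604)
step 4: θ'=-0.5354 (R=-4.0000) → pose (4.2459, 2.2662, -0.5354)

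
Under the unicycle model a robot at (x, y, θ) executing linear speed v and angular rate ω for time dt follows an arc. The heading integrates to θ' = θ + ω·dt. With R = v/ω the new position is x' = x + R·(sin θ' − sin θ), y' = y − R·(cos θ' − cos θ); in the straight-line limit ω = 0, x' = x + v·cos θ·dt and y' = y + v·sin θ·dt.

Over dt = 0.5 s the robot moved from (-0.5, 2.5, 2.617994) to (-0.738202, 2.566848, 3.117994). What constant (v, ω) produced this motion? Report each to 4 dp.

Δθ = 3.117994 − 2.617994 = 0.500000
ω = Δθ/dt = 0.500000/0.5 = 1.0000
R = Δx/(sin θ' − sin θ) = 0.5000
v = R·ω = 0.5000·1.0000 = 0.5000

v = 0.5000, ω = 1.0000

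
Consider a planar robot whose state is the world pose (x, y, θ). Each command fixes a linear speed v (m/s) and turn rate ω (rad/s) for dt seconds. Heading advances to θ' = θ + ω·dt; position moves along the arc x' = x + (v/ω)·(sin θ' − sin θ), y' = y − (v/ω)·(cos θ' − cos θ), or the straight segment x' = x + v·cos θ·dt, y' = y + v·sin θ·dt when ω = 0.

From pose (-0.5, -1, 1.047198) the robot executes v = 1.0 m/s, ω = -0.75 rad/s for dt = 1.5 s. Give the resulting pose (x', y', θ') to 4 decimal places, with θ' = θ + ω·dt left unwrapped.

θ' = 1.0472 + -0.75·1.5 = -0.0778
R = v/ω = 1.0/-0.75 = -1.3333
x' = -0.5 + -1.3333·(sin -0.0778 − sin 1.0472) = 0.7583
y' = -1 − -1.3333·(cos -0.0778 − cos 1.0472) = -0.3374

(0.7583, -0.3374, -0.0778)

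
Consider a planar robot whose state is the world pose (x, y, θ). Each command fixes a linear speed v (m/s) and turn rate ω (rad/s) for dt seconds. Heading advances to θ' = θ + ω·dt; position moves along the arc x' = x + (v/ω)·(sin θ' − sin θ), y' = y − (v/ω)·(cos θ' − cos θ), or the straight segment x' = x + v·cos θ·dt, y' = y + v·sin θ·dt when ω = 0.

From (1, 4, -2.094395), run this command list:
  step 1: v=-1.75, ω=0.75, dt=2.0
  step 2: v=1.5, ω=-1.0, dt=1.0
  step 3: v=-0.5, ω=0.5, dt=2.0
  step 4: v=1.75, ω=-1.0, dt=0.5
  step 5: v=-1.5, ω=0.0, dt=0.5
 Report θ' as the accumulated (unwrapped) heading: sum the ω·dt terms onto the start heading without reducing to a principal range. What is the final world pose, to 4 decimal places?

(0.7370, 6.6929, -1.0944)

step 1: θ'=-0.5944 (R=-2.3333) → pose (0.2860, 7.0998, -0.5944)
step 2: θ'=-1.5944 (R=-1.5000) → pose (0.9455, 5.8217, -1.5944)
step 3: θ'=-0.5944 (R=-1.0000) → pose (0.5058, 6.6738, -0.5944)
step 4: θ'=-1.0944 (R=-1.7500) → pose (1.0809, 6.0264, -1.0944)
step 5: θ'=-1.0944 (straight) → pose (0.7370, 6.6929, -1.0944)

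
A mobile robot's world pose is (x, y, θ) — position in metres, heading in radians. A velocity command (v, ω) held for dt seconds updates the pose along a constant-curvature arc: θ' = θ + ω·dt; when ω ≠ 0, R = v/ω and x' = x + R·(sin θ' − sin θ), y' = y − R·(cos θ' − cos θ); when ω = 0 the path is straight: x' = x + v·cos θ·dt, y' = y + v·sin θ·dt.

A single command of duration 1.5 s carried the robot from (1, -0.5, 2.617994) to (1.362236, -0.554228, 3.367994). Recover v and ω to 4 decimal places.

v = -0.2500, ω = 0.5000

Δθ = 3.367994 − 2.617994 = 0.750000
ω = Δθ/dt = 0.750000/1.5 = 0.5000
R = Δx/(sin θ' − sin θ) = -0.5000
v = R·ω = -0.5000·0.5000 = -0.2500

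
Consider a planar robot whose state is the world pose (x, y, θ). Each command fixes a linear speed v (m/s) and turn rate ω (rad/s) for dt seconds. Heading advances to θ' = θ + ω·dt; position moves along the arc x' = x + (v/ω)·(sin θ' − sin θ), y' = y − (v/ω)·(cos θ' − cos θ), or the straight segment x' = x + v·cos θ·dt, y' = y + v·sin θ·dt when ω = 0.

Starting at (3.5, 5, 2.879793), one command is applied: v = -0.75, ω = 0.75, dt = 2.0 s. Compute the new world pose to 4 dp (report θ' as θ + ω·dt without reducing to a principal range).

(4.7040, 5.6394, 4.3798)

θ' = 2.8798 + 0.75·2.0 = 4.3798
R = v/ω = -0.75/0.75 = -1.0000
x' = 3.5 + -1.0000·(sin 4.3798 − sin 2.8798) = 4.7040
y' = 5 − -1.0000·(cos 4.3798 − cos 2.8798) = 5.6394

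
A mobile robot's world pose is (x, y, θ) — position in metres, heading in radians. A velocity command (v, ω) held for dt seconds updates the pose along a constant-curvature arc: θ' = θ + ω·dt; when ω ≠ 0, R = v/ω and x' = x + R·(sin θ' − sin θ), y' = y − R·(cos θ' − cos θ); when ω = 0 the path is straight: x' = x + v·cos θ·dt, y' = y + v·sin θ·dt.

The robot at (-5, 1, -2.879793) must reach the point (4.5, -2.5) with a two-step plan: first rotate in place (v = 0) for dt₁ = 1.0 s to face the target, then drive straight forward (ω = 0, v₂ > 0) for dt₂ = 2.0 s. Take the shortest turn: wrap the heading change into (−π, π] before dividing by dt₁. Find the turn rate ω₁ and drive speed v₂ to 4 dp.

heading to target = atan2(-2.5−1, 4.5−-5) = -0.3530
Δθ = wrap(-0.3530 − -2.8798) = 2.5268; ω₁ = Δθ/dt₁ = 2.5268
distance = √((4.5−-5)² + (-2.5−1)²) = 10.1242; v₂ = distance/dt₂ = 5.0621

ω₁ = 2.5268, v₂ = 5.0621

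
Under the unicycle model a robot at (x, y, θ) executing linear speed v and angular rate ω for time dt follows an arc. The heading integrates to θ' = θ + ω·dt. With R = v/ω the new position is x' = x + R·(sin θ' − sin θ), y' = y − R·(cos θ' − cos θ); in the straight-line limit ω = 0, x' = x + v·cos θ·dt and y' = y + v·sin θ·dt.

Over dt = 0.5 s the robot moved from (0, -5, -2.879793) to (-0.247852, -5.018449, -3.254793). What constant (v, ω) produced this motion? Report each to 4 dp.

Δθ = -3.254793 − -2.879793 = -0.375000
ω = Δθ/dt = -0.375000/0.5 = -0.7500
R = Δx/(sin θ' − sin θ) = -0.6667
v = R·ω = -0.6667·-0.7500 = 0.5000

v = 0.5000, ω = -0.7500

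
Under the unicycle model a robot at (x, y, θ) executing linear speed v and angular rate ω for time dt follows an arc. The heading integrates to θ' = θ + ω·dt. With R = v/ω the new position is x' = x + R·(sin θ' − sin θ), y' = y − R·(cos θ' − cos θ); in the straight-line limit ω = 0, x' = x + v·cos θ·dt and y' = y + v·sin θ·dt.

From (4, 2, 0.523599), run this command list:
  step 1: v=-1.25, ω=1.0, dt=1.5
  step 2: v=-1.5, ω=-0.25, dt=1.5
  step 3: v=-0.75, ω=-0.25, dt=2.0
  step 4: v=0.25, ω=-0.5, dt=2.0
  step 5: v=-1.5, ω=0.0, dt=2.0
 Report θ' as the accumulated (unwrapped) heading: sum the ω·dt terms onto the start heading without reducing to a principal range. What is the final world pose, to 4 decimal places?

(1.2483, -3.4050, 0.1486)

step 1: θ'=2.0236 (R=-1.2500) → pose (3.5010, 0.3706, 2.0236)
step 2: θ'=1.6486 (R=6.0000) → pose (4.0875, -1.7880, 1.6486)
step 3: θ'=1.1486 (R=3.0000) → pose (3.8331, -3.2504, 1.1486)
step 4: θ'=0.1486 (R=-0.5000) → pose (4.2152, -2.9608, 0.1486)
step 5: θ'=0.1486 (straight) → pose (1.2483, -3.4050, 0.1486)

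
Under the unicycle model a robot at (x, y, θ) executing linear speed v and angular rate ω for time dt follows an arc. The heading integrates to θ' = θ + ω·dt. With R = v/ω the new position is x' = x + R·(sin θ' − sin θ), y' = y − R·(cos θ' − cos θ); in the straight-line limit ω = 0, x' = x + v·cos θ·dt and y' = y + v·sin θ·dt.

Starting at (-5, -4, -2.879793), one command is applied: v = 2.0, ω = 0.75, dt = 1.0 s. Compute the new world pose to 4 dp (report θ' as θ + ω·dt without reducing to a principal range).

(-6.5706, -5.1616, -2.1298)

θ' = -2.8798 + 0.75·1.0 = -2.1298
R = v/ω = 2.0/0.75 = 2.6667
x' = -5 + 2.6667·(sin -2.1298 − sin -2.8798) = -6.5706
y' = -4 − 2.6667·(cos -2.1298 − cos -2.8798) = -5.1616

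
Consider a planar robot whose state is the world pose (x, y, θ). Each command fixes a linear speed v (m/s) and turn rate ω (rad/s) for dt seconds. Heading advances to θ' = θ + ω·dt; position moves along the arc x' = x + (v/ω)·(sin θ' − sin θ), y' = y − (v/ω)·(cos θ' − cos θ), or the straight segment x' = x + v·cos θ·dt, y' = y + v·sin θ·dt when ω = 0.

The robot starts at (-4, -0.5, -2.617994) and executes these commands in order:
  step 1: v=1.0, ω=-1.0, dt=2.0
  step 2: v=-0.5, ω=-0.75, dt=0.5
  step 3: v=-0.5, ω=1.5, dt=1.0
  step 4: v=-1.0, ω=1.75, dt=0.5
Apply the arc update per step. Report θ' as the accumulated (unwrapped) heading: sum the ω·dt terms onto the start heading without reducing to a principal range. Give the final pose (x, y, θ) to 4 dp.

step 1: θ'=-4.6180 (R=-1.0000) → pose (-5.4955, 0.2718, -4.6180)
step 2: θ'=-4.9930 (R=0.6667) → pose (-5.5187, 0.0243, -4.9930)
step 3: θ'=-3.4930 (R=-0.3333) → pose (-5.3131, -0.3810, -3.4930)
step 4: θ'=-2.6180 (R=-0.5714) → pose (-4.8307, -0.3393, -2.6180)

(-4.8307, -0.3393, -2.6180)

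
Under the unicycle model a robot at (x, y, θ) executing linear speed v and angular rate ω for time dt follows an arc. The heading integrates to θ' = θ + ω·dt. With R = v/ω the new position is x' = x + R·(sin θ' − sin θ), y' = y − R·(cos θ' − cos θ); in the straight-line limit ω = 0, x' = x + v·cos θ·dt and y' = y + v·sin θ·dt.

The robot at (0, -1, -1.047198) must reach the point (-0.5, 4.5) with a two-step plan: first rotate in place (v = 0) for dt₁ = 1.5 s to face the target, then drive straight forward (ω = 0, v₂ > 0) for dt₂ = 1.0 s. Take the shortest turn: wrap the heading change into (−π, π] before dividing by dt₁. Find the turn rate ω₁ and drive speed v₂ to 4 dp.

ω₁ = 1.8058, v₂ = 5.5227

heading to target = atan2(4.5−-1, -0.5−0) = 1.6615
Δθ = wrap(1.6615 − -1.0472) = 2.7087; ω₁ = Δθ/dt₁ = 1.8058
distance = √((-0.5−0)² + (4.5−-1)²) = 5.5227; v₂ = distance/dt₂ = 5.5227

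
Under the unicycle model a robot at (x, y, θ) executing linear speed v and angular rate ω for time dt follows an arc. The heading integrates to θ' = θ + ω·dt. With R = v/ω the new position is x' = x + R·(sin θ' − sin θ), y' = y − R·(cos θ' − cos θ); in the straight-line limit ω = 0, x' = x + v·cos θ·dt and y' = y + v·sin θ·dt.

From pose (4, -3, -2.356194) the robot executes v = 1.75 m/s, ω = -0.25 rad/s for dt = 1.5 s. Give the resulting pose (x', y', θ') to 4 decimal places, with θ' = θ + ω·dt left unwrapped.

(1.8431, -4.4690, -2.7312)

θ' = -2.3562 + -0.25·1.5 = -2.7312
R = v/ω = 1.75/-0.25 = -7.0000
x' = 4 + -7.0000·(sin -2.7312 − sin -2.3562) = 1.8431
y' = -3 − -7.0000·(cos -2.7312 − cos -2.3562) = -4.4690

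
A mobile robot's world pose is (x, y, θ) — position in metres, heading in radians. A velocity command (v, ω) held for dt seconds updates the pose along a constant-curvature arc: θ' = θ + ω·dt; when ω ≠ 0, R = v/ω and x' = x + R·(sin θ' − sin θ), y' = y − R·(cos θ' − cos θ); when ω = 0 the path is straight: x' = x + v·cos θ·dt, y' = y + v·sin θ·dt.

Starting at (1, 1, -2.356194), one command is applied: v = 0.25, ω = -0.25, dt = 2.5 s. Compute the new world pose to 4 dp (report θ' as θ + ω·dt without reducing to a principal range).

θ' = -2.3562 + -0.25·2.5 = -2.9812
R = v/ω = 0.25/-0.25 = -1.0000
x' = 1 + -1.0000·(sin -2.9812 − sin -2.3562) = 0.4526
y' = 1 − -1.0000·(cos -2.9812 − cos -2.3562) = 0.7199

(0.4526, 0.7199, -2.9812)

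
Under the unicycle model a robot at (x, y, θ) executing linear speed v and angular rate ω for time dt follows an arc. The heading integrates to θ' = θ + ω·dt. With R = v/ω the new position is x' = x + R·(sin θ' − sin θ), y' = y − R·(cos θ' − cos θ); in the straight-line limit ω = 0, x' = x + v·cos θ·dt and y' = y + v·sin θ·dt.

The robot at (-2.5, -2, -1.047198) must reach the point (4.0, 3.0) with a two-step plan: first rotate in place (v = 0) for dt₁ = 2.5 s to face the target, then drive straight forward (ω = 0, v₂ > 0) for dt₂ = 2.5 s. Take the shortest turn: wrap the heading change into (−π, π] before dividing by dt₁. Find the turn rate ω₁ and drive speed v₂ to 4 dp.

heading to target = atan2(3−-2, 4−-2.5) = 0.6557
Δθ = wrap(0.6557 − -1.0472) = 1.7029; ω₁ = Δθ/dt₁ = 0.6812
distance = √((4−-2.5)² + (3−-2)²) = 8.2006; v₂ = distance/dt₂ = 3.2802

ω₁ = 0.6812, v₂ = 3.2802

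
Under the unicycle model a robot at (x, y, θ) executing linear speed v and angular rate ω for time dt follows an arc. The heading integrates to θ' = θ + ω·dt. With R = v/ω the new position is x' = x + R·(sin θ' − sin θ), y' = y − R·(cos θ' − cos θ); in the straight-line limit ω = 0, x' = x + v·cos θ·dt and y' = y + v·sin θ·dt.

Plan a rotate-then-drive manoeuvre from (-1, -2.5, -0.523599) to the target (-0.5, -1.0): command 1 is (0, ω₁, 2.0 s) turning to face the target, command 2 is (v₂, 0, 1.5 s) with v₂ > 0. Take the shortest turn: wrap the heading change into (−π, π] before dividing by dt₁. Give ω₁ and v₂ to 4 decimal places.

ω₁ = 0.8863, v₂ = 1.0541

heading to target = atan2(-1−-2.5, -0.5−-1) = 1.2490
Δθ = wrap(1.2490 − -0.5236) = 1.7726; ω₁ = Δθ/dt₁ = 0.8863
distance = √((-0.5−-1)² + (-1−-2.5)²) = 1.5811; v₂ = distance/dt₂ = 1.0541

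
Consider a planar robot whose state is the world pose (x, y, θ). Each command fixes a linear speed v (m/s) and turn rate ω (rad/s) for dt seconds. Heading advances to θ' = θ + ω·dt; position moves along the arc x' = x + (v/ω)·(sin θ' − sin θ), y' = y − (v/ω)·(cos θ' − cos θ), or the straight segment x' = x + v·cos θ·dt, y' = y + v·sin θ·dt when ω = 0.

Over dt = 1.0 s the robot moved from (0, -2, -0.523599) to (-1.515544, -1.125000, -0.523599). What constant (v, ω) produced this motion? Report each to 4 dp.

v = -1.7500, ω = 0.0000

Δθ = -0.523599 − -0.523599 = 0.000000
ω = Δθ/dt = 0.000000/1.0 = 0.0000
ω = 0 → v = (Δx·cos θ + Δy·sin θ)/dt = -1.7500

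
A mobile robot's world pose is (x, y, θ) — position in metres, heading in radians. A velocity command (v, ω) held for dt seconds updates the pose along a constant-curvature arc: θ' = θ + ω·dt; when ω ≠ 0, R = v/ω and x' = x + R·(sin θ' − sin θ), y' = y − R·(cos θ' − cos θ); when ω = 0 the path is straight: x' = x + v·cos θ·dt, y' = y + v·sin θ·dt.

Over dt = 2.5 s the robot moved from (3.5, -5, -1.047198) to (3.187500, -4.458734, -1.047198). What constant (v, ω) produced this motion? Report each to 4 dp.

Δθ = -1.047198 − -1.047198 = 0.000000
ω = Δθ/dt = 0.000000/2.5 = 0.0000
ω = 0 → v = (Δx·cos θ + Δy·sin θ)/dt = -0.2500

v = -0.2500, ω = 0.0000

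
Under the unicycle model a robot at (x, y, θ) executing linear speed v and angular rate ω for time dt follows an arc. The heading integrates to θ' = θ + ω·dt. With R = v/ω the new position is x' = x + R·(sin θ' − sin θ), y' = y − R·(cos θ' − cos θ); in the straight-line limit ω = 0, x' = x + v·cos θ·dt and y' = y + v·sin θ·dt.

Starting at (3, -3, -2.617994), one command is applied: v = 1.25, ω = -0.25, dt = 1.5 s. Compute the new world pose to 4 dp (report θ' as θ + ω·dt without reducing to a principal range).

θ' = -2.6180 + -0.25·1.5 = -2.9930
R = v/ω = 1.25/-0.25 = -5.0000
x' = 3 + -5.0000·(sin -2.9930 − sin -2.6180) = 1.2403
y' = -3 − -5.0000·(cos -2.9930 − cos -2.6180) = -3.6148

(1.2403, -3.6148, -2.9930)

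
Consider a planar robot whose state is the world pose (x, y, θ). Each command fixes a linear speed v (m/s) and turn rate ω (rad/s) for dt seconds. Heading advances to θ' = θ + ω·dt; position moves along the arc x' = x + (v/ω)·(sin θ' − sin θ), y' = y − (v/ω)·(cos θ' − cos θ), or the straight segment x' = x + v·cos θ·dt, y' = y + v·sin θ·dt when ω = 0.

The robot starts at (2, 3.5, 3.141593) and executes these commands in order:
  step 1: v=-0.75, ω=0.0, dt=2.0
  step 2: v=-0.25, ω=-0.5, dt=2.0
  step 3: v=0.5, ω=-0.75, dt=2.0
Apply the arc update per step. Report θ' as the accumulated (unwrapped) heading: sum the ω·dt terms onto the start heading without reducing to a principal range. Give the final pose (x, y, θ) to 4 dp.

step 1: θ'=3.1416 (straight) → pose (3.5000, 3.5000, 3.1416)
step 2: θ'=2.1416 (R=0.5000) → pose (3.9207, 3.2702, 2.1416)
step 3: θ'=0.6416 (R=-0.6667) → pose (4.0827, 4.1644, 0.6416)

(4.0827, 4.1644, 0.6416)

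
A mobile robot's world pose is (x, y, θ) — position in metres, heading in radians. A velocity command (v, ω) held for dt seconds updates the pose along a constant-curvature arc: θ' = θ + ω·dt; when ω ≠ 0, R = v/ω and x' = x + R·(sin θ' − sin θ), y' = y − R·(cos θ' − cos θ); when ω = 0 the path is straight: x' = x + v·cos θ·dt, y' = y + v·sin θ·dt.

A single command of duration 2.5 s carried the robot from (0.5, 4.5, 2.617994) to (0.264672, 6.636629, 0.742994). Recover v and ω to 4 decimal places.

Δθ = 0.742994 − 2.617994 = -1.875000
ω = Δθ/dt = -1.875000/2.5 = -0.7500
R = −Δy/(cos θ' − cos θ) = -1.3333
v = R·ω = -1.3333·-0.7500 = 1.0000

v = 1.0000, ω = -0.7500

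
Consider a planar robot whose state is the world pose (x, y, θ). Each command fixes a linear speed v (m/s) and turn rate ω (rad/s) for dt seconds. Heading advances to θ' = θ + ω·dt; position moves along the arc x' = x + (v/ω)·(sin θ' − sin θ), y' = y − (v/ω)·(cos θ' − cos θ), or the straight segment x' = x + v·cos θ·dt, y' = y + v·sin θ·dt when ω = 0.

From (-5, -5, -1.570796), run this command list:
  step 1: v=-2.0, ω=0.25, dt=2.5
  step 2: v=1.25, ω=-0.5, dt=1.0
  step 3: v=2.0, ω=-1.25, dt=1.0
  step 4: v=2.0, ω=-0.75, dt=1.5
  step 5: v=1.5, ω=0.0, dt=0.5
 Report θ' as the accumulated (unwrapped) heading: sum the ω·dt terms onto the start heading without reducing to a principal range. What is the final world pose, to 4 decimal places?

step 1: θ'=-0.9458 (R=-8.0000) → pose (-6.5123, -0.3192, -0.9458)
step 2: θ'=-1.4458 (R=-2.5000) → pose (-6.0592, -1.4703, -1.4458)
step 3: θ'=-2.6958 (R=-1.6000) → pose (-6.9568, -3.1134, -2.6958)
step 4: θ'=-3.8208 (R=-2.6667) → pose (-9.7818, -2.7822, -3.8208)
step 5: θ'=-3.8208 (straight) → pose (-10.3653, -2.3111, -3.8208)

(-10.3653, -2.3111, -3.8208)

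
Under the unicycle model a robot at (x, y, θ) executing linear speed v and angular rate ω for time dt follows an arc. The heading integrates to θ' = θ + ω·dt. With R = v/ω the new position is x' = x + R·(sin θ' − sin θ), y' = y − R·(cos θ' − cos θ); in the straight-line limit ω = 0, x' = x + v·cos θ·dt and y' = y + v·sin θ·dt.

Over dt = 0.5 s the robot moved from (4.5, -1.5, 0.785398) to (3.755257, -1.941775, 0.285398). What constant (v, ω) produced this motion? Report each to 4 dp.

v = -1.7500, ω = -1.0000

Δθ = 0.285398 − 0.785398 = -0.500000
ω = Δθ/dt = -0.500000/0.5 = -1.0000
R = Δx/(sin θ' − sin θ) = 1.7500
v = R·ω = 1.7500·-1.0000 = -1.7500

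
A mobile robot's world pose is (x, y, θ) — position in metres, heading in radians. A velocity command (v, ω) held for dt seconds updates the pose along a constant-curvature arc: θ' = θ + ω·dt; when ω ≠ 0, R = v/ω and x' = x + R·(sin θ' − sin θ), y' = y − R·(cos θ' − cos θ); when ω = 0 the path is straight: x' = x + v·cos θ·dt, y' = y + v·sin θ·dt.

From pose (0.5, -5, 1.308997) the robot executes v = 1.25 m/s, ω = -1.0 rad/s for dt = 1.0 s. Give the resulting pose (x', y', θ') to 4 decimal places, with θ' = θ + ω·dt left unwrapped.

θ' = 1.3090 + -1.0·1.0 = 0.3090
R = v/ω = 1.25/-1.0 = -1.2500
x' = 0.5 + -1.2500·(sin 0.3090 − sin 1.3090) = 1.3273
y' = -5 − -1.2500·(cos 0.3090 − cos 1.3090) = -4.1327

(1.3273, -4.1327, 0.3090)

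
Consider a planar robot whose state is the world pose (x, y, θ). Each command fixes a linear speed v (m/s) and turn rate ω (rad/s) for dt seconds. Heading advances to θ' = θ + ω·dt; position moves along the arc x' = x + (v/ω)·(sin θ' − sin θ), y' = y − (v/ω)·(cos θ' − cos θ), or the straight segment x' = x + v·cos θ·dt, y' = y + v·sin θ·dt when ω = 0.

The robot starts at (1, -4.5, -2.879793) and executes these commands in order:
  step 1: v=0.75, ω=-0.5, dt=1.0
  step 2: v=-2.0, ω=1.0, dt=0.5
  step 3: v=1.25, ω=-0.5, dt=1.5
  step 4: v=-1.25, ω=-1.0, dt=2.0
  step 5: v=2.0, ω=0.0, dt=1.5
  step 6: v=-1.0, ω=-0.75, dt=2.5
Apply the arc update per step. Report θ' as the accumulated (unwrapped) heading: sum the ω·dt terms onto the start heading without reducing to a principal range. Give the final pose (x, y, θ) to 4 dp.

step 1: θ'=-3.3798 (R=-1.5000) → pose (0.2578, -4.5088, -3.3798)
step 2: θ'=-2.8798 (R=-2.0000) → pose (1.2474, -4.4971, -2.8798)
step 3: θ'=-3.6298 (R=-2.5000) → pose (-0.5723, -4.2902, -3.6298)
step 4: θ'=-5.6298 (R=1.2500) → pose (-0.3987, -6.3867, -5.6298)
step 5: θ'=-5.6298 (straight) → pose (1.9834, -4.5631, -5.6298)
step 6: θ'=-7.5048 (R=1.3333) → pose (-0.0800, -3.9605, -7.5048)

(-0.0800, -3.9605, -7.5048)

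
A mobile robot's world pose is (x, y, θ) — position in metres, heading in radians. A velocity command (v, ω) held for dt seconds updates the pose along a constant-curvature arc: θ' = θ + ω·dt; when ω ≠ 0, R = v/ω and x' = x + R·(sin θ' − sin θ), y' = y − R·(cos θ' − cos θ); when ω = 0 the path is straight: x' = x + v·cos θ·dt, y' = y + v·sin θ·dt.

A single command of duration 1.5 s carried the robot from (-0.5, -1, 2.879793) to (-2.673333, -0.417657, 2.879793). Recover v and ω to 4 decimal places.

Δθ = 2.879793 − 2.879793 = 0.000000
ω = Δθ/dt = 0.000000/1.5 = 0.0000
ω = 0 → v = (Δx·cos θ + Δy·sin θ)/dt = 1.5000

v = 1.5000, ω = 0.0000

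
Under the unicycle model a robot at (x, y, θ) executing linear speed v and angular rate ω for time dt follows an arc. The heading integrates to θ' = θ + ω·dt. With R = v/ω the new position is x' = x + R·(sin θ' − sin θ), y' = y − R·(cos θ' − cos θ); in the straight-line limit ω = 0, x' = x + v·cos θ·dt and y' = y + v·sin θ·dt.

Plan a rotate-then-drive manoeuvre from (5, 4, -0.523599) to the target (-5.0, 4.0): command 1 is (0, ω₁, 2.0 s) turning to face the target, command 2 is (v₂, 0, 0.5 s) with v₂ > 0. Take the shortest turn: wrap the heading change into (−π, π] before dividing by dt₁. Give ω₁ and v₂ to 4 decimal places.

ω₁ = -1.3090, v₂ = 20.0000

heading to target = atan2(4−4, -5−5) = 3.1416
Δθ = wrap(3.1416 − -0.5236) = -2.6180; ω₁ = Δθ/dt₁ = -1.3090
distance = √((-5−5)² + (4−4)²) = 10.0000; v₂ = distance/dt₂ = 20.0000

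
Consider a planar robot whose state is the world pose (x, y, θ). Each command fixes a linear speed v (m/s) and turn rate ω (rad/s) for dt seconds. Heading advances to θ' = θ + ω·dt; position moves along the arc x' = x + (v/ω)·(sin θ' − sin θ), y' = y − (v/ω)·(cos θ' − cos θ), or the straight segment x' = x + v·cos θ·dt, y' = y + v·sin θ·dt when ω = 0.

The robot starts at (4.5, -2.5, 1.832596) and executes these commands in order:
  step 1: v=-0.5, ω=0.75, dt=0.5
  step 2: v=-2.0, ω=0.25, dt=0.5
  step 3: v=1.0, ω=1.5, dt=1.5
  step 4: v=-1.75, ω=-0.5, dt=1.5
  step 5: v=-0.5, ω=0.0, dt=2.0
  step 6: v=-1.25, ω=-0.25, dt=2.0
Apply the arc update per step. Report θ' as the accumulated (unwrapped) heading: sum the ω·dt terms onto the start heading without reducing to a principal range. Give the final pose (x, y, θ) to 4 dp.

step 1: θ'=2.2076 (R=-0.6667) → pose (4.6079, -2.7239, 2.2076)
step 2: θ'=2.3326 (R=-8.0000) → pose (5.2512, -3.4887, 2.3326)
step 3: θ'=4.5826 (R=0.6667) → pose (4.1078, -3.8625, 4.5826)
step 4: θ'=3.8326 (R=3.5000) → pose (5.3477, -1.6184, 3.8326)
step 5: θ'=3.8326 (straight) → pose (6.1183, -0.9811, 3.8326)
step 6: θ'=3.3326 (R=5.0000) → pose (8.3557, 0.0749, 3.3326)

(8.3557, 0.0749, 3.3326)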